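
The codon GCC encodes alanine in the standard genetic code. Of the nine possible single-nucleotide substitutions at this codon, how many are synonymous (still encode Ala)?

3

Position 1: none → 0 synonymous.
Position 2: none → 0 synonymous.
Position 3: GCU, GCA, GCG → 3 synonymous.
Total: 0 + 0 + 3 = 3.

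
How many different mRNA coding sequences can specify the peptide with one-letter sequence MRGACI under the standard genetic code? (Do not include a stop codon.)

576

Met: 1 codon.
Arg: 6 codons.
Gly: 4 codons.
Ala: 4 codons.
Cys: 2 codons.
Ile: 3 codons.
1 × 6 × 4 × 4 × 2 × 3 = 576.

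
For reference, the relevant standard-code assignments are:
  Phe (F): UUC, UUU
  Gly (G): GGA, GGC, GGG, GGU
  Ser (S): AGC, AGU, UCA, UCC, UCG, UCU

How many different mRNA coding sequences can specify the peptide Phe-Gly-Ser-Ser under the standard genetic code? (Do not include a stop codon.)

Phe: 2 codons.
Gly: 4 codons.
Ser: 6 codons.
Ser: 6 codons.
2 × 4 × 6 × 6 = 288.

288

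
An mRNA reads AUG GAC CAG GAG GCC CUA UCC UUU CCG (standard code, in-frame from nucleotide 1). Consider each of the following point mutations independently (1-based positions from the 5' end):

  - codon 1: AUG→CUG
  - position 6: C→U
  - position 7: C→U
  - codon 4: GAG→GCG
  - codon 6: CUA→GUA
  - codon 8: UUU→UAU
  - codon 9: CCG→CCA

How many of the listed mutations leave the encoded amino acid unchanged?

2

Codon 1: AUG (Met) → CUG (Leu) — missense.
Codon 2: GAC (Asp) → GAU (Asp) — synonymous.
Codon 3: CAG (Gln) → UAG (Stop) — nonsense.
Codon 4: GAG (Glu) → GCG (Ala) — missense.
Codon 6: CUA (Leu) → GUA (Val) — missense.
Codon 8: UUU (Phe) → UAU (Tyr) — missense.
Codon 9: CCG (Pro) → CCA (Pro) — synonymous.
Synonymous: 2 of 7.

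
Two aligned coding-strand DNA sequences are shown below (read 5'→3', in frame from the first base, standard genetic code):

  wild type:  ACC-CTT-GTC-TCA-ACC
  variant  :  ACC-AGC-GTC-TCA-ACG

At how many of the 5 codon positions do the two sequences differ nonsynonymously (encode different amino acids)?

Codon 1: ACC Thr / ACC Thr — identical.
Codon 2: CTT Leu / AGC Ser — nonsynonymous.
Codon 3: GTC Val / GTC Val — identical.
Codon 4: TCA Ser / TCA Ser — identical.
Codon 5: ACC Thr / ACG Thr — synonymous.
Nonsynonymous differences: 1.

1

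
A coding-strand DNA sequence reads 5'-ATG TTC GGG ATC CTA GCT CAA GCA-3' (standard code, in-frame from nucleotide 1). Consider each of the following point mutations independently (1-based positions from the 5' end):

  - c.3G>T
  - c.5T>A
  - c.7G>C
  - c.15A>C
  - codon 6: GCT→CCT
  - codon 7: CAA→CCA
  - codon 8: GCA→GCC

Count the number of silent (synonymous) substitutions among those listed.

Codon 1: ATG (Met) → ATT (Ile) — missense.
Codon 2: TTC (Phe) → TAC (Tyr) — missense.
Codon 3: GGG (Gly) → CGG (Arg) — missense.
Codon 5: CTA (Leu) → CTC (Leu) — synonymous.
Codon 6: GCT (Ala) → CCT (Pro) — missense.
Codon 7: CAA (Gln) → CCA (Pro) — missense.
Codon 8: GCA (Ala) → GCC (Ala) — synonymous.
Synonymous: 2 of 7.

2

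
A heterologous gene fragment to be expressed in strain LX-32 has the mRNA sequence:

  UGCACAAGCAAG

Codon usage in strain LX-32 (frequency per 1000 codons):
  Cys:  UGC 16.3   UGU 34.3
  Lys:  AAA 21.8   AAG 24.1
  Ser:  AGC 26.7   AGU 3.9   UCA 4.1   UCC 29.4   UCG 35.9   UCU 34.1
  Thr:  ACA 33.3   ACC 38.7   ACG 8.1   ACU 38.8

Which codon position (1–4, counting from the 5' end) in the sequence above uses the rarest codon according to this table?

1

Codon 1 UGC (Cys): 16.3 per 1000.
Codon 2 ACA (Thr): 33.3 per 1000.
Codon 3 AGC (Ser): 26.7 per 1000.
Codon 4 AAG (Lys): 24.1 per 1000.
Lowest frequency is 16.3 at codon 1.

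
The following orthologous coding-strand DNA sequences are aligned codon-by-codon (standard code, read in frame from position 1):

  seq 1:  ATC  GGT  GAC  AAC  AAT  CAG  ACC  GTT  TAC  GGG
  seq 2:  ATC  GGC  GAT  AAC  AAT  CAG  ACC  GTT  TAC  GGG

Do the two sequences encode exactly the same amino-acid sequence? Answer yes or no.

yes

Codon 1: ATC Ile / ATC Ile — identical.
Codon 2: GGT Gly / GGC Gly — synonymous.
Codon 3: GAC Asp / GAT Asp — synonymous.
Codon 4: AAC Asn / AAC Asn — identical.
Codon 5: AAT Asn / AAT Asn — identical.
Codon 6: CAG Gln / CAG Gln — identical.
Codon 7: ACC Thr / ACC Thr — identical.
Codon 8: GTT Val / GTT Val — identical.
Codon 9: TAC Tyr / TAC Tyr — identical.
Codon 10: GGG Gly / GGG Gly — identical.
Nonsynonymous differences: 0 → same protein.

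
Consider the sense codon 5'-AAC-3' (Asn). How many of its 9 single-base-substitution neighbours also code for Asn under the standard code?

1

Position 1: none → 0 synonymous.
Position 2: none → 0 synonymous.
Position 3: AAU → 1 synonymous.
Total: 0 + 0 + 1 = 1.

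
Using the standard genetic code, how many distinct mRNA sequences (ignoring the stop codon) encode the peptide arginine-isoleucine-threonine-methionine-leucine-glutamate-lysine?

Arg: 6 codons.
Ile: 3 codons.
Thr: 4 codons.
Met: 1 codon.
Leu: 6 codons.
Glu: 2 codons.
Lys: 2 codons.
6 × 3 × 4 × 1 × 6 × 2 × 2 = 1728.

1728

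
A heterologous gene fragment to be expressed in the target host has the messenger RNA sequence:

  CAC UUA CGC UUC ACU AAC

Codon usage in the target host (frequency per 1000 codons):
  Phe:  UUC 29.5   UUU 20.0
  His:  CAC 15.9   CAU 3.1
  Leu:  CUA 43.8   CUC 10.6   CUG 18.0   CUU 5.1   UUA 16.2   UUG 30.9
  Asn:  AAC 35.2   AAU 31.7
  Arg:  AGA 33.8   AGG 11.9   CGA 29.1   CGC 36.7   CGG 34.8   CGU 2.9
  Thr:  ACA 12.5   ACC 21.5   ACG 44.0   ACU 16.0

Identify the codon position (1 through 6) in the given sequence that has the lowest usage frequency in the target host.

Codon 1 CAC (His): 15.9 per 1000.
Codon 2 UUA (Leu): 16.2 per 1000.
Codon 3 CGC (Arg): 36.7 per 1000.
Codon 4 UUC (Phe): 29.5 per 1000.
Codon 5 ACU (Thr): 16.0 per 1000.
Codon 6 AAC (Asn): 35.2 per 1000.
Lowest frequency is 15.9 at codon 1.

1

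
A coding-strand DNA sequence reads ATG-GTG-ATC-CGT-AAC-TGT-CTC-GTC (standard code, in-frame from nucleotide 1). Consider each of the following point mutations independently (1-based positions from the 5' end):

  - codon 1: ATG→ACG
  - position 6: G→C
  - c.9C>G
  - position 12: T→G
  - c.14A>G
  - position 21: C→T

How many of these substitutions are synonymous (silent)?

3

Codon 1: ATG (Met) → ACG (Thr) — missense.
Codon 2: GTG (Val) → GTC (Val) — synonymous.
Codon 3: ATC (Ile) → ATG (Met) — missense.
Codon 4: CGT (Arg) → CGG (Arg) — synonymous.
Codon 5: AAC (Asn) → AGC (Ser) — missense.
Codon 7: CTC (Leu) → CTT (Leu) — synonymous.
Synonymous: 3 of 6.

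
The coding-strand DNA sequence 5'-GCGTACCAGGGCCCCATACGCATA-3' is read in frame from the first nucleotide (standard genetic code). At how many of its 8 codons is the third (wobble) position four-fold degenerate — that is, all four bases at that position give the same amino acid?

4

Codon 1 GCG (Ala): third position 4-fold.
Codon 2 TAC (Tyr): third position 2-fold.
Codon 3 CAG (Gln): third position 2-fold.
Codon 4 GGC (Gly): third position 4-fold.
Codon 5 CCC (Pro): third position 4-fold.
Codon 6 ATA (Ile): third position 3-fold.
Codon 7 CGC (Arg): third position 4-fold.
Codon 8 ATA (Ile): third position 3-fold.
Four-fold degenerate third positions: 4.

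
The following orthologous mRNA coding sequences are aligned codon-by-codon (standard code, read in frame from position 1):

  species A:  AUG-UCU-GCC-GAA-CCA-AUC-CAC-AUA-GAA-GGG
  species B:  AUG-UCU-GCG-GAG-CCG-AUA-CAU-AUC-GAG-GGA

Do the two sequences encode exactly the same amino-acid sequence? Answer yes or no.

yes

Codon 1: AUG Met / AUG Met — identical.
Codon 2: UCU Ser / UCU Ser — identical.
Codon 3: GCC Ala / GCG Ala — synonymous.
Codon 4: GAA Glu / GAG Glu — synonymous.
Codon 5: CCA Pro / CCG Pro — synonymous.
Codon 6: AUC Ile / AUA Ile — synonymous.
Codon 7: CAC His / CAU His — synonymous.
Codon 8: AUA Ile / AUC Ile — synonymous.
Codon 9: GAA Glu / GAG Glu — synonymous.
Codon 10: GGG Gly / GGA Gly — synonymous.
Nonsynonymous differences: 0 → same protein.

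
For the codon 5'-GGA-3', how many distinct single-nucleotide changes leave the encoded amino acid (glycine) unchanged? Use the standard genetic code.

Position 1: none → 0 synonymous.
Position 2: none → 0 synonymous.
Position 3: GGT, GGC, GGG → 3 synonymous.
Total: 0 + 0 + 3 = 3.

3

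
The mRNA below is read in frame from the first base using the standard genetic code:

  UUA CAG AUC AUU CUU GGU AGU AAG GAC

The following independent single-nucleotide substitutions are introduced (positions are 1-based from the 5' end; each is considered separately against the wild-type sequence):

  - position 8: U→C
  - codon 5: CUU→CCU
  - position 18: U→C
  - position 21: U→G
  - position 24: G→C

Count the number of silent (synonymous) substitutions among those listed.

1

Codon 3: AUC (Ile) → ACC (Thr) — missense.
Codon 5: CUU (Leu) → CCU (Pro) — missense.
Codon 6: GGU (Gly) → GGC (Gly) — synonymous.
Codon 7: AGU (Ser) → AGG (Arg) — missense.
Codon 8: AAG (Lys) → AAC (Asn) — missense.
Synonymous: 1 of 5.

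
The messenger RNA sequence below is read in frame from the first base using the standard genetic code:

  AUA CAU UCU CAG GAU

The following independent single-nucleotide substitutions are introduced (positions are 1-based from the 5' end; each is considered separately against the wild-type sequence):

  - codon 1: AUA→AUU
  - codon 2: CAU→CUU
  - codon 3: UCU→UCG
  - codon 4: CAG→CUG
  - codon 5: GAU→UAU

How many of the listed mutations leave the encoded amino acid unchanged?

2

Codon 1: AUA (Ile) → AUU (Ile) — synonymous.
Codon 2: CAU (His) → CUU (Leu) — missense.
Codon 3: UCU (Ser) → UCG (Ser) — synonymous.
Codon 4: CAG (Gln) → CUG (Leu) — missense.
Codon 5: GAU (Asp) → UAU (Tyr) — missense.
Synonymous: 2 of 5.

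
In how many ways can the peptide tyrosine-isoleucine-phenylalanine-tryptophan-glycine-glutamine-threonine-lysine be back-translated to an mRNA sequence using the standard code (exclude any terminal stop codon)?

Tyr: 2 codons.
Ile: 3 codons.
Phe: 2 codons.
Trp: 1 codon.
Gly: 4 codons.
Gln: 2 codons.
Thr: 4 codons.
Lys: 2 codons.
2 × 3 × 2 × 1 × 4 × 2 × 4 × 2 = 768.

768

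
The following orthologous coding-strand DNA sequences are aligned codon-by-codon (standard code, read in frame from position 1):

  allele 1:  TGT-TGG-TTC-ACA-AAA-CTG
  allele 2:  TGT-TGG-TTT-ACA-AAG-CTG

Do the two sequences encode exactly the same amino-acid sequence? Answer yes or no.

yes

Codon 1: TGT Cys / TGT Cys — identical.
Codon 2: TGG Trp / TGG Trp — identical.
Codon 3: TTC Phe / TTT Phe — synonymous.
Codon 4: ACA Thr / ACA Thr — identical.
Codon 5: AAA Lys / AAG Lys — synonymous.
Codon 6: CTG Leu / CTG Leu — identical.
Nonsynonymous differences: 0 → same protein.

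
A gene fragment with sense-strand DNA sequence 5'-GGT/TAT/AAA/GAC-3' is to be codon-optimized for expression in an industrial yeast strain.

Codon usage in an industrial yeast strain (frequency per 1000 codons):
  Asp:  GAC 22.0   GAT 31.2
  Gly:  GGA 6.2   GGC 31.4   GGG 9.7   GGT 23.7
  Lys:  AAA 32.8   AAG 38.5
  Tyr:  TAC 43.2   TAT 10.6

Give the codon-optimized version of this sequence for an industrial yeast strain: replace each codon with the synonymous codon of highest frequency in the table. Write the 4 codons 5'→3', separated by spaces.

GGC TAC AAG GAT

Codon 1 (Gly): best is GGC at 31.4.
Codon 2 (Tyr): best is TAC at 43.2.
Codon 3 (Lys): best is AAG at 38.5.
Codon 4 (Asp): best is GAT at 31.2.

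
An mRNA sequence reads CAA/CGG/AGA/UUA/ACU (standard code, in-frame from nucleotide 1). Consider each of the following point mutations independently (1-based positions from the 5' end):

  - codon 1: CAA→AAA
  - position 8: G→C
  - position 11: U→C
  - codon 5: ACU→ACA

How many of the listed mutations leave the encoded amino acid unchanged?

Codon 1: CAA (Gln) → AAA (Lys) — missense.
Codon 3: AGA (Arg) → ACA (Thr) — missense.
Codon 4: UUA (Leu) → UCA (Ser) — missense.
Codon 5: ACU (Thr) → ACA (Thr) — synonymous.
Synonymous: 1 of 4.

1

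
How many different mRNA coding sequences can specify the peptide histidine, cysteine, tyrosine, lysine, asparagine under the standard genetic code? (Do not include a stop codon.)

32

His: 2 codons.
Cys: 2 codons.
Tyr: 2 codons.
Lys: 2 codons.
Asn: 2 codons.
2 × 2 × 2 × 2 × 2 = 32.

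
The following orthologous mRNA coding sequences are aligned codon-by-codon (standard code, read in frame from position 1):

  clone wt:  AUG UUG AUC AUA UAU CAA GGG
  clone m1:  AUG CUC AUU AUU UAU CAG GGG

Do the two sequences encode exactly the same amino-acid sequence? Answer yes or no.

yes

Codon 1: AUG Met / AUG Met — identical.
Codon 2: UUG Leu / CUC Leu — synonymous.
Codon 3: AUC Ile / AUU Ile — synonymous.
Codon 4: AUA Ile / AUU Ile — synonymous.
Codon 5: UAU Tyr / UAU Tyr — identical.
Codon 6: CAA Gln / CAG Gln — synonymous.
Codon 7: GGG Gly / GGG Gly — identical.
Nonsynonymous differences: 0 → same protein.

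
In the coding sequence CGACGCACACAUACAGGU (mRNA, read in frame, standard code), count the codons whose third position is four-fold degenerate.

Codon 1 CGA (Arg): third position 4-fold.
Codon 2 CGC (Arg): third position 4-fold.
Codon 3 ACA (Thr): third position 4-fold.
Codon 4 CAU (His): third position 2-fold.
Codon 5 ACA (Thr): third position 4-fold.
Codon 6 GGU (Gly): third position 4-fold.
Four-fold degenerate third positions: 5.

5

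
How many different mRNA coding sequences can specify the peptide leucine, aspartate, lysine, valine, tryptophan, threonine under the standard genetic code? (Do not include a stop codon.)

384

Leu: 6 codons.
Asp: 2 codons.
Lys: 2 codons.
Val: 4 codons.
Trp: 1 codon.
Thr: 4 codons.
6 × 2 × 2 × 4 × 1 × 4 = 384.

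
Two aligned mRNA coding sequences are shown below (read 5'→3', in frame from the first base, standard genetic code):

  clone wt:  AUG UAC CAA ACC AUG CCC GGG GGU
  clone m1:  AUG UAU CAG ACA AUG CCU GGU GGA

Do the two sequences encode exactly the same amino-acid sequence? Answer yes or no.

yes

Codon 1: AUG Met / AUG Met — identical.
Codon 2: UAC Tyr / UAU Tyr — synonymous.
Codon 3: CAA Gln / CAG Gln — synonymous.
Codon 4: ACC Thr / ACA Thr — synonymous.
Codon 5: AUG Met / AUG Met — identical.
Codon 6: CCC Pro / CCU Pro — synonymous.
Codon 7: GGG Gly / GGU Gly — synonymous.
Codon 8: GGU Gly / GGA Gly — synonymous.
Nonsynonymous differences: 0 → same protein.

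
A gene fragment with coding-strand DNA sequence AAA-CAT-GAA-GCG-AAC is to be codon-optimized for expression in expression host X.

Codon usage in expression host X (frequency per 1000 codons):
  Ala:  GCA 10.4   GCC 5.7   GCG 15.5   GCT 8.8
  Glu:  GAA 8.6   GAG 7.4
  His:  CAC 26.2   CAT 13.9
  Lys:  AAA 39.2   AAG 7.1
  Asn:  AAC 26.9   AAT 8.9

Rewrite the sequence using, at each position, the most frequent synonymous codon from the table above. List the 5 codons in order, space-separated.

AAA CAC GAA GCG AAC

Codon 1 (Lys): best is AAA at 39.2.
Codon 2 (His): best is CAC at 26.2.
Codon 3 (Glu): best is GAA at 8.6.
Codon 4 (Ala): best is GCG at 15.5.
Codon 5 (Asn): best is AAC at 26.9.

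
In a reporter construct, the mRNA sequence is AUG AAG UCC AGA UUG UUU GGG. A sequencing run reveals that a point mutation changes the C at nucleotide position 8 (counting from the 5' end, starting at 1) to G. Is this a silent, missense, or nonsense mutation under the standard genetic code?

missense

Position 8 falls in codon 3: UCC → Ser.
After the substitution the codon is UGC → Cys.
Ser ≠ Cys, so this is a missense mutation.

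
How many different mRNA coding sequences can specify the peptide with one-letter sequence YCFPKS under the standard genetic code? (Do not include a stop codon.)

384

Tyr: 2 codons.
Cys: 2 codons.
Phe: 2 codons.
Pro: 4 codons.
Lys: 2 codons.
Ser: 6 codons.
2 × 2 × 2 × 4 × 2 × 6 = 384.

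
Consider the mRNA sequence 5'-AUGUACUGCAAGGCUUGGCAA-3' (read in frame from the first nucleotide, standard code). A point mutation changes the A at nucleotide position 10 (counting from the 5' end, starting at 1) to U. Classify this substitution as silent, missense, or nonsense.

Position 10 falls in codon 4: AAG → Lys.
After the substitution the codon is UAG → Stop.
The new codon is a stop codon, so this is a nonsense mutation.

nonsense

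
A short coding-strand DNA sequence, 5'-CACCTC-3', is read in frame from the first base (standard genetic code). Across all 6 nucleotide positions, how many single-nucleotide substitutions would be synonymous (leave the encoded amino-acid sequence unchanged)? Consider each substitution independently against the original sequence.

Codon 1 (CAC, His): 1 synonymous substitution.
Codon 2 (CTC, Leu): 3 synonymous substitutions.
Total: 1 + 3 = 4.

4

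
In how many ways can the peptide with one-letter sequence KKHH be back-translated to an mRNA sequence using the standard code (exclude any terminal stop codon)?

Lys: 2 codons.
Lys: 2 codons.
His: 2 codons.
His: 2 codons.
2 × 2 × 2 × 2 = 16.

16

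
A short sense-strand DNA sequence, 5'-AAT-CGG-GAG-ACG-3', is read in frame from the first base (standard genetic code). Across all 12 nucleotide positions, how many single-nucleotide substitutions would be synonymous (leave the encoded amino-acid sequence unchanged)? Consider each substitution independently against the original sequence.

9

Codon 1 (AAT, Asn): 1 synonymous substitution.
Codon 2 (CGG, Arg): 4 synonymous substitutions.
Codon 3 (GAG, Glu): 1 synonymous substitution.
Codon 4 (ACG, Thr): 3 synonymous substitutions.
Total: 1 + 4 + 1 + 3 = 9.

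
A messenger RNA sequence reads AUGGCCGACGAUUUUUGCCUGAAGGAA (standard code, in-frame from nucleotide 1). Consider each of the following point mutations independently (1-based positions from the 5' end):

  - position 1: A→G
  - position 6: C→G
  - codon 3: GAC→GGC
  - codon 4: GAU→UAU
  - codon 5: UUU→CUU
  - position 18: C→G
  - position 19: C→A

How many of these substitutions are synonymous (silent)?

Codon 1: AUG (Met) → GUG (Val) — missense.
Codon 2: GCC (Ala) → GCG (Ala) — synonymous.
Codon 3: GAC (Asp) → GGC (Gly) — missense.
Codon 4: GAU (Asp) → UAU (Tyr) — missense.
Codon 5: UUU (Phe) → CUU (Leu) — missense.
Codon 6: UGC (Cys) → UGG (Trp) — missense.
Codon 7: CUG (Leu) → AUG (Met) — missense.
Synonymous: 1 of 7.

1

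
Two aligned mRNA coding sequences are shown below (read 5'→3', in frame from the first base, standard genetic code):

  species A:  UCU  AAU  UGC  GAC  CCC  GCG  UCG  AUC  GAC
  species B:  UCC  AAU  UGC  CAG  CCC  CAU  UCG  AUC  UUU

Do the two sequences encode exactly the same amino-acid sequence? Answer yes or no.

Codon 1: UCU Ser / UCC Ser — synonymous.
Codon 2: AAU Asn / AAU Asn — identical.
Codon 3: UGC Cys / UGC Cys — identical.
Codon 4: GAC Asp / CAG Gln — nonsynonymous.
Codon 5: CCC Pro / CCC Pro — identical.
Codon 6: GCG Ala / CAU His — nonsynonymous.
Codon 7: UCG Ser / UCG Ser — identical.
Codon 8: AUC Ile / AUC Ile — identical.
Codon 9: GAC Asp / UUU Phe — nonsynonymous.
Nonsynonymous differences: 3 → different protein.

no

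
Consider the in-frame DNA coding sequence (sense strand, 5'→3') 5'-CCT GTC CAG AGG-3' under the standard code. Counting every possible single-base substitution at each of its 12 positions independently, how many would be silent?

9

Codon 1 (CCT, Pro): 3 synonymous substitutions.
Codon 2 (GTC, Val): 3 synonymous substitutions.
Codon 3 (CAG, Gln): 1 synonymous substitution.
Codon 4 (AGG, Arg): 2 synonymous substitutions.
Total: 3 + 3 + 1 + 2 = 9.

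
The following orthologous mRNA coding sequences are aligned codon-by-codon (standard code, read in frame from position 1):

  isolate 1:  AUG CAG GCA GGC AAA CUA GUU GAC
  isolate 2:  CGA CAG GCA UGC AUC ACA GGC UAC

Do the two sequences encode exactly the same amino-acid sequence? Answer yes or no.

Codon 1: AUG Met / CGA Arg — nonsynonymous.
Codon 2: CAG Gln / CAG Gln — identical.
Codon 3: GCA Ala / GCA Ala — identical.
Codon 4: GGC Gly / UGC Cys — nonsynonymous.
Codon 5: AAA Lys / AUC Ile — nonsynonymous.
Codon 6: CUA Leu / ACA Thr — nonsynonymous.
Codon 7: GUU Val / GGC Gly — nonsynonymous.
Codon 8: GAC Asp / UAC Tyr — nonsynonymous.
Nonsynonymous differences: 6 → different protein.

no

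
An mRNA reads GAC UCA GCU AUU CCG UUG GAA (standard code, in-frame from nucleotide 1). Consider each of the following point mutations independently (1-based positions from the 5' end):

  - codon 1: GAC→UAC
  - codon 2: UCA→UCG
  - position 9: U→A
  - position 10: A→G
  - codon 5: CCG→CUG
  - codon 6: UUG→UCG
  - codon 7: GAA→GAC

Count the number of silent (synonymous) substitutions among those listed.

Codon 1: GAC (Asp) → UAC (Tyr) — missense.
Codon 2: UCA (Ser) → UCG (Ser) — synonymous.
Codon 3: GCU (Ala) → GCA (Ala) — synonymous.
Codon 4: AUU (Ile) → GUU (Val) — missense.
Codon 5: CCG (Pro) → CUG (Leu) — missense.
Codon 6: UUG (Leu) → UCG (Ser) — missense.
Codon 7: GAA (Glu) → GAC (Asp) — missense.
Synonymous: 2 of 7.

2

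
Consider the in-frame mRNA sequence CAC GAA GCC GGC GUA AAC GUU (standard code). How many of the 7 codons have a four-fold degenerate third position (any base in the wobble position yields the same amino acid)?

Codon 1 CAC (His): third position 2-fold.
Codon 2 GAA (Glu): third position 2-fold.
Codon 3 GCC (Ala): third position 4-fold.
Codon 4 GGC (Gly): third position 4-fold.
Codon 5 GUA (Val): third position 4-fold.
Codon 6 AAC (Asn): third position 2-fold.
Codon 7 GUU (Val): third position 4-fold.
Four-fold degenerate third positions: 4.

4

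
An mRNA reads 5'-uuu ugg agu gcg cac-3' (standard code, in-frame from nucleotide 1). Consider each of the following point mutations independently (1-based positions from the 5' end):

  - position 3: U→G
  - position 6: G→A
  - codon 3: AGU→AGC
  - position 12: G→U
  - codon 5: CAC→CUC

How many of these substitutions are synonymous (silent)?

Codon 1: UUU (Phe) → UUG (Leu) — missense.
Codon 2: UGG (Trp) → UGA (Stop) — nonsense.
Codon 3: AGU (Ser) → AGC (Ser) — synonymous.
Codon 4: GCG (Ala) → GCU (Ala) — synonymous.
Codon 5: CAC (His) → CUC (Leu) — missense.
Synonymous: 2 of 5.

2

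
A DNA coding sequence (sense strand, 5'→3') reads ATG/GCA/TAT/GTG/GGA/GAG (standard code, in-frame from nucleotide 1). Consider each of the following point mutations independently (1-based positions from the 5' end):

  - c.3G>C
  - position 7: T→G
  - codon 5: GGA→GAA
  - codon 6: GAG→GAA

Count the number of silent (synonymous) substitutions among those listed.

Codon 1: ATG (Met) → ATC (Ile) — missense.
Codon 3: TAT (Tyr) → GAT (Asp) — missense.
Codon 5: GGA (Gly) → GAA (Glu) — missense.
Codon 6: GAG (Glu) → GAA (Glu) — synonymous.
Synonymous: 1 of 4.

1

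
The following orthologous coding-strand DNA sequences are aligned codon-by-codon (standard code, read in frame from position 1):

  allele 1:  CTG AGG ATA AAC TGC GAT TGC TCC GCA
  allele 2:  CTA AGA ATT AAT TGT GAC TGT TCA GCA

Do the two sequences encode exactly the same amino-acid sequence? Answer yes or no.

yes

Codon 1: CTG Leu / CTA Leu — synonymous.
Codon 2: AGG Arg / AGA Arg — synonymous.
Codon 3: ATA Ile / ATT Ile — synonymous.
Codon 4: AAC Asn / AAT Asn — synonymous.
Codon 5: TGC Cys / TGT Cys — synonymous.
Codon 6: GAT Asp / GAC Asp — synonymous.
Codon 7: TGC Cys / TGT Cys — synonymous.
Codon 8: TCC Ser / TCA Ser — synonymous.
Codon 9: GCA Ala / GCA Ala — identical.
Nonsynonymous differences: 0 → same protein.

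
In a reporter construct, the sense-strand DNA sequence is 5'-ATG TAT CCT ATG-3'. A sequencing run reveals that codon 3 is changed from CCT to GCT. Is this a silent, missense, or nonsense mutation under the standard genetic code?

Position 7 falls in codon 3: CCT → Pro.
After the substitution the codon is GCT → Ala.
Pro ≠ Ala, so this is a missense mutation.

missense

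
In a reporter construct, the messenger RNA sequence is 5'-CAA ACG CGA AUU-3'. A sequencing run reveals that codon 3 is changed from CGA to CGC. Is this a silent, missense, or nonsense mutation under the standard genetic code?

Position 9 falls in codon 3: CGA → Arg.
After the substitution the codon is CGC → Arg.
Both encode Arg, so the change is synonymous.

silent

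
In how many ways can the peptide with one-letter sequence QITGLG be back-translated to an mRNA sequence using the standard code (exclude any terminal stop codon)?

Gln: 2 codons.
Ile: 3 codons.
Thr: 4 codons.
Gly: 4 codons.
Leu: 6 codons.
Gly: 4 codons.
2 × 3 × 4 × 4 × 6 × 4 = 2304.

2304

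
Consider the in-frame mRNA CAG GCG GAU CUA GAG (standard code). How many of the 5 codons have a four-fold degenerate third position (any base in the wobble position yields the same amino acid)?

2

Codon 1 CAG (Gln): third position 2-fold.
Codon 2 GCG (Ala): third position 4-fold.
Codon 3 GAU (Asp): third position 2-fold.
Codon 4 CUA (Leu): third position 4-fold.
Codon 5 GAG (Glu): third position 2-fold.
Four-fold degenerate third positions: 2.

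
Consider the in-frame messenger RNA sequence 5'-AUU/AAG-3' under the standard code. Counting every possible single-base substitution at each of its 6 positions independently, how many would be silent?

Codon 1 (AUU, Ile): 2 synonymous substitutions.
Codon 2 (AAG, Lys): 1 synonymous substitution.
Total: 2 + 1 = 3.

3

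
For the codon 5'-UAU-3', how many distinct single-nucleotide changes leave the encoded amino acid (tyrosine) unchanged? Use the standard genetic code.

1

Position 1: none → 0 synonymous.
Position 2: none → 0 synonymous.
Position 3: UAC → 1 synonymous.
Total: 0 + 0 + 1 = 1.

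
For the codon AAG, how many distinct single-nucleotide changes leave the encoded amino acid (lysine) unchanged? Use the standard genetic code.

Position 1: none → 0 synonymous.
Position 2: none → 0 synonymous.
Position 3: AAA → 1 synonymous.
Total: 0 + 0 + 1 = 1.

1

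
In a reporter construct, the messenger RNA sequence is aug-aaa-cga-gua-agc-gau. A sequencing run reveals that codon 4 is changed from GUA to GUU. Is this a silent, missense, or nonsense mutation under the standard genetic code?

silent

Position 12 falls in codon 4: GUA → Val.
After the substitution the codon is GUU → Val.
Both encode Val, so the change is synonymous.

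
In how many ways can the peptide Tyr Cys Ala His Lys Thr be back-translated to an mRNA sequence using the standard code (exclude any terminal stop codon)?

256

Tyr: 2 codons.
Cys: 2 codons.
Ala: 4 codons.
His: 2 codons.
Lys: 2 codons.
Thr: 4 codons.
2 × 2 × 4 × 2 × 2 × 4 = 256.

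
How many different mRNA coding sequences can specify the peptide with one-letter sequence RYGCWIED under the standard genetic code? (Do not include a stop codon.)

Arg: 6 codons.
Tyr: 2 codons.
Gly: 4 codons.
Cys: 2 codons.
Trp: 1 codon.
Ile: 3 codons.
Glu: 2 codons.
Asp: 2 codons.
6 × 2 × 4 × 2 × 1 × 3 × 2 × 2 = 1152.

1152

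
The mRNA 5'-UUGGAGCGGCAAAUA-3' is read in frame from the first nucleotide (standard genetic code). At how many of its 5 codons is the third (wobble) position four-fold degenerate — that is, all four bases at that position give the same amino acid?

Codon 1 UUG (Leu): third position 2-fold.
Codon 2 GAG (Glu): third position 2-fold.
Codon 3 CGG (Arg): third position 4-fold.
Codon 4 CAA (Gln): third position 2-fold.
Codon 5 AUA (Ile): third position 3-fold.
Four-fold degenerate third positions: 1.

1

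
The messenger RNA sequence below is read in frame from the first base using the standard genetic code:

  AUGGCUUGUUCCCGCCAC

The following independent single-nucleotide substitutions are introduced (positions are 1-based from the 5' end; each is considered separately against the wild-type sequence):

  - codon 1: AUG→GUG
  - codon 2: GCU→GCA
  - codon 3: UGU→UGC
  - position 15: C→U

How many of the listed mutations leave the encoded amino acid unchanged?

Codon 1: AUG (Met) → GUG (Val) — missense.
Codon 2: GCU (Ala) → GCA (Ala) — synonymous.
Codon 3: UGU (Cys) → UGC (Cys) — synonymous.
Codon 5: CGC (Arg) → CGU (Arg) — synonymous.
Synonymous: 3 of 4.

3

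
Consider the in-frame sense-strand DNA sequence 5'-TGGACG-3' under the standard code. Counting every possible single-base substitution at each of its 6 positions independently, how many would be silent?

3

Codon 1 (TGG, Trp): 0 synonymous substitutions.
Codon 2 (ACG, Thr): 3 synonymous substitutions.
Total: 0 + 3 = 3.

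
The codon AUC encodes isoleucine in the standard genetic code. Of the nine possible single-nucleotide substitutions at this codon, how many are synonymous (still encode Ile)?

Position 1: none → 0 synonymous.
Position 2: none → 0 synonymous.
Position 3: AUU, AUA → 2 synonymous.
Total: 0 + 0 + 2 = 2.

2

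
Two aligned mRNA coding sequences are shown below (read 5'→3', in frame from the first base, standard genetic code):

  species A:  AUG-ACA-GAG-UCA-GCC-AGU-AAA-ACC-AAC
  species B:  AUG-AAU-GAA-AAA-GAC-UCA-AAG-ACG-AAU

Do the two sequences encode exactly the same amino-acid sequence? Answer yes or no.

Codon 1: AUG Met / AUG Met — identical.
Codon 2: ACA Thr / AAU Asn — nonsynonymous.
Codon 3: GAG Glu / GAA Glu — synonymous.
Codon 4: UCA Ser / AAA Lys — nonsynonymous.
Codon 5: GCC Ala / GAC Asp — nonsynonymous.
Codon 6: AGU Ser / UCA Ser — synonymous.
Codon 7: AAA Lys / AAG Lys — synonymous.
Codon 8: ACC Thr / ACG Thr — synonymous.
Codon 9: AAC Asn / AAU Asn — synonymous.
Nonsynonymous differences: 3 → different protein.

no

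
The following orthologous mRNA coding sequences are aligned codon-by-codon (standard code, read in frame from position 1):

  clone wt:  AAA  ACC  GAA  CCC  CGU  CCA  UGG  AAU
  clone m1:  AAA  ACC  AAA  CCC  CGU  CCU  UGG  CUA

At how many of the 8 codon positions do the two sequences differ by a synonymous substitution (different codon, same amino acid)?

Codon 1: AAA Lys / AAA Lys — identical.
Codon 2: ACC Thr / ACC Thr — identical.
Codon 3: GAA Glu / AAA Lys — nonsynonymous.
Codon 4: CCC Pro / CCC Pro — identical.
Codon 5: CGU Arg / CGU Arg — identical.
Codon 6: CCA Pro / CCU Pro — synonymous.
Codon 7: UGG Trp / UGG Trp — identical.
Codon 8: AAU Asn / CUA Leu — nonsynonymous.
Synonymous differences: 1.

1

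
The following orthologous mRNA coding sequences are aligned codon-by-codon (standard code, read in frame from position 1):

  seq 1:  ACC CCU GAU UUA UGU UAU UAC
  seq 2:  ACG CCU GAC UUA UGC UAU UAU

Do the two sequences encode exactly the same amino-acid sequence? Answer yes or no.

yes

Codon 1: ACC Thr / ACG Thr — synonymous.
Codon 2: CCU Pro / CCU Pro — identical.
Codon 3: GAU Asp / GAC Asp — synonymous.
Codon 4: UUA Leu / UUA Leu — identical.
Codon 5: UGU Cys / UGC Cys — synonymous.
Codon 6: UAU Tyr / UAU Tyr — identical.
Codon 7: UAC Tyr / UAU Tyr — synonymous.
Nonsynonymous differences: 0 → same protein.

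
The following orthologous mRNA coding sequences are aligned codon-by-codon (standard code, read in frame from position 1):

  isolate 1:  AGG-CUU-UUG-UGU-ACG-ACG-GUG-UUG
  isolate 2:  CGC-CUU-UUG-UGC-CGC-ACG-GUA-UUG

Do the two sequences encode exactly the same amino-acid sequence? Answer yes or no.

Codon 1: AGG Arg / CGC Arg — synonymous.
Codon 2: CUU Leu / CUU Leu — identical.
Codon 3: UUG Leu / UUG Leu — identical.
Codon 4: UGU Cys / UGC Cys — synonymous.
Codon 5: ACG Thr / CGC Arg — nonsynonymous.
Codon 6: ACG Thr / ACG Thr — identical.
Codon 7: GUG Val / GUA Val — synonymous.
Codon 8: UUG Leu / UUG Leu — identical.
Nonsynonymous differences: 1 → different protein.

no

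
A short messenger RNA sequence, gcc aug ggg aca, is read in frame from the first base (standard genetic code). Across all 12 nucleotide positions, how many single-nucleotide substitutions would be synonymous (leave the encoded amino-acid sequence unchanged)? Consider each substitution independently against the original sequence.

9

Codon 1 (GCC, Ala): 3 synonymous substitutions.
Codon 2 (AUG, Met): 0 synonymous substitutions.
Codon 3 (GGG, Gly): 3 synonymous substitutions.
Codon 4 (ACA, Thr): 3 synonymous substitutions.
Total: 3 + 0 + 3 + 3 = 9.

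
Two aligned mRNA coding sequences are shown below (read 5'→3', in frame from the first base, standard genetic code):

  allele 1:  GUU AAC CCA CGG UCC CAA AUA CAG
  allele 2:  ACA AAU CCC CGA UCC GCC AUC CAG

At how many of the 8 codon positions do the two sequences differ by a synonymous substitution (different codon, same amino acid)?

Codon 1: GUU Val / ACA Thr — nonsynonymous.
Codon 2: AAC Asn / AAU Asn — synonymous.
Codon 3: CCA Pro / CCC Pro — synonymous.
Codon 4: CGG Arg / CGA Arg — synonymous.
Codon 5: UCC Ser / UCC Ser — identical.
Codon 6: CAA Gln / GCC Ala — nonsynonymous.
Codon 7: AUA Ile / AUC Ile — synonymous.
Codon 8: CAG Gln / CAG Gln — identical.
Synonymous differences: 4.

4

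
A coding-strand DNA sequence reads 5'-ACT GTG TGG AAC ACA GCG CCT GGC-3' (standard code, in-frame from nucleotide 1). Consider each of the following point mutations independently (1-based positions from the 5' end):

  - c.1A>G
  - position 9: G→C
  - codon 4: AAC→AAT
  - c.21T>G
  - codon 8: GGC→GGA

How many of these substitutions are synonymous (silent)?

Codon 1: ACT (Thr) → GCT (Ala) — missense.
Codon 3: TGG (Trp) → TGC (Cys) — missense.
Codon 4: AAC (Asn) → AAT (Asn) — synonymous.
Codon 7: CCT (Pro) → CCG (Pro) — synonymous.
Codon 8: GGC (Gly) → GGA (Gly) — synonymous.
Synonymous: 3 of 5.

3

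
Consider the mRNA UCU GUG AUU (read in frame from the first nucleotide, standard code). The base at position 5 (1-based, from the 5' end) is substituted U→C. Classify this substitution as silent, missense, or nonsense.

missense

Position 5 falls in codon 2: GUG → Val.
After the substitution the codon is GCG → Ala.
Val ≠ Ala, so this is a missense mutation.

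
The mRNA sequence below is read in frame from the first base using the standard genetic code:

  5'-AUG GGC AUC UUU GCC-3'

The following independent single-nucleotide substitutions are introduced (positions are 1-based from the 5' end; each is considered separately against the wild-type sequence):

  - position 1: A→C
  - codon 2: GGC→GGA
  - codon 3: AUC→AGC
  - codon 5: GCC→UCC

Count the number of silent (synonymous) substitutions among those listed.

Codon 1: AUG (Met) → CUG (Leu) — missense.
Codon 2: GGC (Gly) → GGA (Gly) — synonymous.
Codon 3: AUC (Ile) → AGC (Ser) — missense.
Codon 5: GCC (Ala) → UCC (Ser) — missense.
Synonymous: 1 of 4.

1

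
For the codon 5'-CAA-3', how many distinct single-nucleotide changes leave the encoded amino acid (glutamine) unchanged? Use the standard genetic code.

Position 1: none → 0 synonymous.
Position 2: none → 0 synonymous.
Position 3: CAG → 1 synonymous.
Total: 0 + 0 + 1 = 1.

1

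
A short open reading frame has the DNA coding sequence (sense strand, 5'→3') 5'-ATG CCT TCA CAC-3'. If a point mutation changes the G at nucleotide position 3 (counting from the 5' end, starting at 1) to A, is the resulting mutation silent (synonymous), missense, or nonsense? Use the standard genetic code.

missense

Position 3 falls in codon 1: ATG → Met.
After the substitution the codon is ATA → Ile.
Met ≠ Ile, so this is a missense mutation.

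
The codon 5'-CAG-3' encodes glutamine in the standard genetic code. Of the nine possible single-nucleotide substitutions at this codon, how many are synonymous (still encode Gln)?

1

Position 1: none → 0 synonymous.
Position 2: none → 0 synonymous.
Position 3: CAA → 1 synonymous.
Total: 0 + 0 + 1 = 1.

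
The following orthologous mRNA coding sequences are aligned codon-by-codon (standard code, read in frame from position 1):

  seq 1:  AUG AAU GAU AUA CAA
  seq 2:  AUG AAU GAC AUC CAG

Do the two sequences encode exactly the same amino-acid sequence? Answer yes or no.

yes

Codon 1: AUG Met / AUG Met — identical.
Codon 2: AAU Asn / AAU Asn — identical.
Codon 3: GAU Asp / GAC Asp — synonymous.
Codon 4: AUA Ile / AUC Ile — synonymous.
Codon 5: CAA Gln / CAG Gln — synonymous.
Nonsynonymous differences: 0 → same protein.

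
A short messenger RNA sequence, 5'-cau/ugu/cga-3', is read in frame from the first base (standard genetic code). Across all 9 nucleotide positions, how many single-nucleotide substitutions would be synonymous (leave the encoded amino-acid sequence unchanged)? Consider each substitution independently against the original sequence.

Codon 1 (CAU, His): 1 synonymous substitution.
Codon 2 (UGU, Cys): 1 synonymous substitution.
Codon 3 (CGA, Arg): 4 synonymous substitutions.
Total: 1 + 1 + 4 = 6.

6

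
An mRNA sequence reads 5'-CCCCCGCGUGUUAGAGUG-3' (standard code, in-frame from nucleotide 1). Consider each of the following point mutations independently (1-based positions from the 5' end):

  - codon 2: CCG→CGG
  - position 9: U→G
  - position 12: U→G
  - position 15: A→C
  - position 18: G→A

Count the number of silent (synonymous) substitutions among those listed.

3

Codon 2: CCG (Pro) → CGG (Arg) — missense.
Codon 3: CGU (Arg) → CGG (Arg) — synonymous.
Codon 4: GUU (Val) → GUG (Val) — synonymous.
Codon 5: AGA (Arg) → AGC (Ser) — missense.
Codon 6: GUG (Val) → GUA (Val) — synonymous.
Synonymous: 3 of 5.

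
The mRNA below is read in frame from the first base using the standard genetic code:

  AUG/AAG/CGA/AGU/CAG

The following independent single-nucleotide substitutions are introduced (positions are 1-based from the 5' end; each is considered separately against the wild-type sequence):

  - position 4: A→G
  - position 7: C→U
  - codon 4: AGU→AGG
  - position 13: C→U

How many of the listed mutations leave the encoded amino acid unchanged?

Codon 2: AAG (Lys) → GAG (Glu) — missense.
Codon 3: CGA (Arg) → UGA (Stop) — nonsense.
Codon 4: AGU (Ser) → AGG (Arg) — missense.
Codon 5: CAG (Gln) → UAG (Stop) — nonsense.
Synonymous: 0 of 4.

0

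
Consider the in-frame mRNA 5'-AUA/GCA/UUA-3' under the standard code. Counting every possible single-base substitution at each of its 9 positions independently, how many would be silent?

7

Codon 1 (AUA, Ile): 2 synonymous substitutions.
Codon 2 (GCA, Ala): 3 synonymous substitutions.
Codon 3 (UUA, Leu): 2 synonymous substitutions.
Total: 2 + 3 + 2 = 7.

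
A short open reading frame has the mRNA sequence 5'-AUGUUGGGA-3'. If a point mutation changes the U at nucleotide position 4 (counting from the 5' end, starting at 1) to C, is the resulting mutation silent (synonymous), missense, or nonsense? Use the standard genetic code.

Position 4 falls in codon 2: UUG → Leu.
After the substitution the codon is CUG → Leu.
Both encode Leu, so the change is synonymous.

silent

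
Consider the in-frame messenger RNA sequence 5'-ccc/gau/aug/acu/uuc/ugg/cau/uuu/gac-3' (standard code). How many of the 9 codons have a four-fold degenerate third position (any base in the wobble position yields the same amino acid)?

2

Codon 1 CCC (Pro): third position 4-fold.
Codon 2 GAU (Asp): third position 2-fold.
Codon 3 AUG (Met): third position 1-fold.
Codon 4 ACU (Thr): third position 4-fold.
Codon 5 UUC (Phe): third position 2-fold.
Codon 6 UGG (Trp): third position 1-fold.
Codon 7 CAU (His): third position 2-fold.
Codon 8 UUU (Phe): third position 2-fold.
Codon 9 GAC (Asp): third position 2-fold.
Four-fold degenerate third positions: 2.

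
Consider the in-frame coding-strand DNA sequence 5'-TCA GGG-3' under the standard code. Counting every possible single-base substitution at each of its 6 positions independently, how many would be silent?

6

Codon 1 (TCA, Ser): 3 synonymous substitutions.
Codon 2 (GGG, Gly): 3 synonymous substitutions.
Total: 3 + 3 = 6.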